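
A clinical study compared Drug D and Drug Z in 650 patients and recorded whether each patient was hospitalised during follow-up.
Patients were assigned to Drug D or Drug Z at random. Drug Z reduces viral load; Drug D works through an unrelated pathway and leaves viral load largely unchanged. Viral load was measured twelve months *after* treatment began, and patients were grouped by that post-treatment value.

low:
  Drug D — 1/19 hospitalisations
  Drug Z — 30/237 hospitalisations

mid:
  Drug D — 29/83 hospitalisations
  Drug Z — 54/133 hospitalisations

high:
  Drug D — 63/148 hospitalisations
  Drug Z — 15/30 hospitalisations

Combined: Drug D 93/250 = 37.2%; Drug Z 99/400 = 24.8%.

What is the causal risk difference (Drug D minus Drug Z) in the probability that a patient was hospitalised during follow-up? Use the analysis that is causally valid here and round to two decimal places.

Stratifying would compare drugs among patients the drugs themselves sorted into viral load groups — a form of selection on an intermediate. The unconditioned pooled rates give the total causal effect.
The causal difference is the pooled difference: 0.372 − 0.247 = +0.124.

+0.12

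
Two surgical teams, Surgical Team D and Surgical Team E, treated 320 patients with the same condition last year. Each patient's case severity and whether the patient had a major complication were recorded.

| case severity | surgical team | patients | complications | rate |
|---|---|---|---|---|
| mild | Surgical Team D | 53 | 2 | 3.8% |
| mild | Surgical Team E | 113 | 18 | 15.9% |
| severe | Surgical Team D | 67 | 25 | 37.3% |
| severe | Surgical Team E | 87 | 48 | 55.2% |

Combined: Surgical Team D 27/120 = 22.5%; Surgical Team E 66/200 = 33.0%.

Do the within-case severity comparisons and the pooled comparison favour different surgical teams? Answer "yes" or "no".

Within each case severity level (mild 3.8% vs 15.9%; severe 37.3% vs 55.2%), Surgical Team D has the lower rate every time. Pooled: 22.5% vs 33.0% — Surgical Team D has the lower rate overall. They agree.

no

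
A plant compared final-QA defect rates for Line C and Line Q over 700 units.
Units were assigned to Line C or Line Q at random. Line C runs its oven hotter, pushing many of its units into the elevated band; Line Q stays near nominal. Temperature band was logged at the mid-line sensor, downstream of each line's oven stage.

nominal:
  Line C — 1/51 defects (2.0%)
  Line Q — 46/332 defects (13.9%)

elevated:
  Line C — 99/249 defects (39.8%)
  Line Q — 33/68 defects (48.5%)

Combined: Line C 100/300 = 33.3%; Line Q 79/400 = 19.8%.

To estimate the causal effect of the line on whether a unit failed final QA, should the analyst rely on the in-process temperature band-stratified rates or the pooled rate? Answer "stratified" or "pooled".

The stratified and pooled comparisons disagree (Line C wins within each in-process temperature band; Line Q wins overall), so the answer turns on the causal role of in-process temperature band.
In-process temperature band is recorded after the line and is itself shifted by it — it sits on the causal path from line to outcome. Conditioning on a mediator would strip out part of the effect we want; the pooled comparison gives the total causal effect.
Pooled: Line C 33.3% vs Line Q 19.8%; Line Q is lower overall.

pooled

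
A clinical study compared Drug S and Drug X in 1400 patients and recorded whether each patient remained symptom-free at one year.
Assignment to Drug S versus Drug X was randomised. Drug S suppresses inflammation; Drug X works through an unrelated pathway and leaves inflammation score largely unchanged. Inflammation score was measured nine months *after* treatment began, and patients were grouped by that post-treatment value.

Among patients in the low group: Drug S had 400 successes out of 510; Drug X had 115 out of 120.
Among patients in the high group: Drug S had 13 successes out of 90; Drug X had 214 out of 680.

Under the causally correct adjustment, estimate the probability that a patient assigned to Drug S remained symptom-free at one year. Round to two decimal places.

Inflammation score here is a post-treatment variable shaped by the drug; conditioning on it would introduce bias rather than remove it. The overall comparison is the causal one.
So P(outcome | do(Drug S)) is just the pooled rate for Drug S: 413/600 = 0.688.

0.69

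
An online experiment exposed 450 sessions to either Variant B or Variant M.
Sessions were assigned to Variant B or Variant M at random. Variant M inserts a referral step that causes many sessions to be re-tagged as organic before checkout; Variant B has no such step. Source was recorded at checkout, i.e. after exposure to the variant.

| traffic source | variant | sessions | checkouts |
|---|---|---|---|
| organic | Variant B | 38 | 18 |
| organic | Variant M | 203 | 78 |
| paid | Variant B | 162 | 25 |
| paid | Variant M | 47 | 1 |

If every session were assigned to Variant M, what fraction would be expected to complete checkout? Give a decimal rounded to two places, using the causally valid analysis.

The stratified and pooled comparisons disagree (Variant B wins within each traffic source; Variant M wins overall), so the answer turns on the causal role of traffic source.
Traffic source is recorded after the variant and is itself shifted by it — it sits on the causal path from variant to outcome. Conditioning on a mediator would strip out part of the effect we want; the pooled comparison gives the total causal effect.
So P(outcome | do(Variant M)) is just the pooled rate for Variant M: 79/250 = 0.316.

0.32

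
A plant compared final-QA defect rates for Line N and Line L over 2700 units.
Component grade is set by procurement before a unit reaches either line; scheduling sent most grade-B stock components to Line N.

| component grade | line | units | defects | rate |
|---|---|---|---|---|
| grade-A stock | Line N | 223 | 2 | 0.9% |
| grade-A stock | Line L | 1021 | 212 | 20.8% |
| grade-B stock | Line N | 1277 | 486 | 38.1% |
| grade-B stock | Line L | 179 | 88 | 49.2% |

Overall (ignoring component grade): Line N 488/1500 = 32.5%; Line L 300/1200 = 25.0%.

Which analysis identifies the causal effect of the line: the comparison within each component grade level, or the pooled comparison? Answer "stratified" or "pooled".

stratified

Component grade differs across lines for reasons unrelated to any effect of the line itself, and it separately predicts the outcome — a classic confounder. We must compare within component grade levels.
Within each level — grade-A stock: 0.9% vs 20.8%; grade-B stock: 38.1% vs 49.2% — Line N is lower every time.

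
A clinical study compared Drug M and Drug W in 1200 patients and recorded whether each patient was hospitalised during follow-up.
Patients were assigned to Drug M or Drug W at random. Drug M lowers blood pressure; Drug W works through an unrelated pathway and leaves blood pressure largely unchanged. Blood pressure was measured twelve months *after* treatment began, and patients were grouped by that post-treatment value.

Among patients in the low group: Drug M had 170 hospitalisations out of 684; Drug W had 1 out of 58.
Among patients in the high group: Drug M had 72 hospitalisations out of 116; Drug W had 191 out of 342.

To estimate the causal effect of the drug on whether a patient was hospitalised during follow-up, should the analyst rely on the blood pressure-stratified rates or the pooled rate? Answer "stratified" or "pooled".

Blood pressure lies on the pathway drug → blood pressure → outcome, so adjusting for it blocks the indirect effect. For the total causal effect of drug, use the unadjusted pooled rates.
Pooled: Drug M 30.2% vs Drug W 48.0%; Drug M is lower overall.

pooled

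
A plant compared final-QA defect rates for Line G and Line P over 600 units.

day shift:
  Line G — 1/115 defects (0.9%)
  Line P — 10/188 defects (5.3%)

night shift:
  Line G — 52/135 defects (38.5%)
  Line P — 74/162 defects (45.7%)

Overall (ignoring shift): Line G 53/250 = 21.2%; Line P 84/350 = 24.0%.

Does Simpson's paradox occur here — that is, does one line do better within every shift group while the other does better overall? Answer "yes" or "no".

Within each shift level (day shift 0.9% vs 5.3%; night shift 38.5% vs 45.7%), Line G has the lower rate every time. Pooled: 21.2% vs 24.0% — Line G has the lower rate overall. They agree.

no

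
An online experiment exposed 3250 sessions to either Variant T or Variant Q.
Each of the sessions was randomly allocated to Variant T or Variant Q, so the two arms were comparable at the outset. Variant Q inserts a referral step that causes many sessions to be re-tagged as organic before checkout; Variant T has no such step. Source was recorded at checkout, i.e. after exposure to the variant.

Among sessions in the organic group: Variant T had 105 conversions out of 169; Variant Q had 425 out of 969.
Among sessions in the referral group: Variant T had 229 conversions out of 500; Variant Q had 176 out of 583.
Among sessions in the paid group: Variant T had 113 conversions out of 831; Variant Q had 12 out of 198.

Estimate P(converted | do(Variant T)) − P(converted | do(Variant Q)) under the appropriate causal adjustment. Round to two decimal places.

The traffic source-specific comparison favours Variant T throughout, but the pooled figures favour Variant Q. The question is whether to condition on traffic source.
The distribution of traffic source is itself part of what the variant does — it is an intermediate outcome. Holding it fixed would remove that part of the effect; the total effect is the pooled difference.
The causal difference is the pooled difference: 0.298 − 0.350 = -0.052.

-0.05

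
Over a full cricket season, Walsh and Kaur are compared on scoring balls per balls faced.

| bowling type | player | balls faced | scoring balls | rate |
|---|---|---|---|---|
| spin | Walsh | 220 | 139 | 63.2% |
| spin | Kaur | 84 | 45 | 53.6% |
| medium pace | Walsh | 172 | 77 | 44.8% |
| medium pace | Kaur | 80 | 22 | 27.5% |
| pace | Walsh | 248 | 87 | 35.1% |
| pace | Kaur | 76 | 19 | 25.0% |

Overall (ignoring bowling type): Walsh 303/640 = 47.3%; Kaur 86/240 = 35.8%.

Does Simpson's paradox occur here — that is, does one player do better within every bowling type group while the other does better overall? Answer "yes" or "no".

no

Within each bowling type level (spin 63.2% vs 53.6%; medium pace 44.8% vs 27.5%; pace 35.1% vs 25.0%), Walsh has the higher rate every time. Pooled: 47.3% vs 35.8% — Walsh has the higher rate overall. They agree.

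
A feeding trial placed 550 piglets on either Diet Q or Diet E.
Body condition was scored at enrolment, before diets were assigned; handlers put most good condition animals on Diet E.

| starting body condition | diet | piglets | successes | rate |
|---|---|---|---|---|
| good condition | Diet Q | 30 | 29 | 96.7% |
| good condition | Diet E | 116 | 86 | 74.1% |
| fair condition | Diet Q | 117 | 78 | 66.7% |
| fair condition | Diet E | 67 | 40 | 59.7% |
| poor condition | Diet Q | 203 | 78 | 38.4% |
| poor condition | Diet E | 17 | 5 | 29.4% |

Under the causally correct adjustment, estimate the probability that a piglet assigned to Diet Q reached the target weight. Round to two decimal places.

The starting body condition-specific comparison favours Diet Q throughout, but the pooled figures favour Diet E. The question is whether to condition on starting body condition.
Starting body condition differs across diets for reasons unrelated to any effect of the diet itself, and it separately predicts the outcome — a classic confounder. We must compare within starting body condition levels.
Standardising Diet Q to the population starting body condition mix: 0.265·29/30 + 0.335·78/117 + 0.400·78/203 = 0.633.

0.63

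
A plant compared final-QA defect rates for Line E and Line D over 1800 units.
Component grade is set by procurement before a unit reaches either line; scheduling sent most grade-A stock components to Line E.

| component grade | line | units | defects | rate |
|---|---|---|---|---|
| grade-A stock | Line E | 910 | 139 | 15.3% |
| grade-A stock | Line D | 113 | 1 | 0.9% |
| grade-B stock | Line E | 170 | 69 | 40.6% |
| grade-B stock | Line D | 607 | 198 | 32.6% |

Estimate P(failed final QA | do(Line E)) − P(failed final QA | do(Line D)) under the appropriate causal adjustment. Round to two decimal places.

+0.12

The stratified and pooled comparisons disagree (Line D wins within each component grade; Line E wins overall), so the answer turns on the causal role of component grade.
Component grade satisfies the back-door criterion: it is not a descendant of the line, and it blocks the spurious path from line to outcome. Adjusting for it (i.e., using the within-component grade rates) gives the causal effect.
Adjusting over the population distribution of component grade: 0.568·(0.153−0.009) + 0.432·(0.406−0.326) = +0.116.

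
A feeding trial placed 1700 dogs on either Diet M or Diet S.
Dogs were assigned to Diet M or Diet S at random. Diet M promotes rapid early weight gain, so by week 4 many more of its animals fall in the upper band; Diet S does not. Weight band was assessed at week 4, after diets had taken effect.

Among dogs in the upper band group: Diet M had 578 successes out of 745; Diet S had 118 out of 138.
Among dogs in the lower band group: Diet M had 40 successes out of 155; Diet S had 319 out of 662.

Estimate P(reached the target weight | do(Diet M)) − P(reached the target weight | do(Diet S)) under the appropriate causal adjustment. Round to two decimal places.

+0.14

Because the diet influences week-4 weight band, week-4 weight band is a post-treatment mediator, not a confounder. Stratifying on it would bias the estimate; the causal effect is the crude pooled difference.
The causal difference is the pooled difference: 0.687 − 0.546 = +0.140.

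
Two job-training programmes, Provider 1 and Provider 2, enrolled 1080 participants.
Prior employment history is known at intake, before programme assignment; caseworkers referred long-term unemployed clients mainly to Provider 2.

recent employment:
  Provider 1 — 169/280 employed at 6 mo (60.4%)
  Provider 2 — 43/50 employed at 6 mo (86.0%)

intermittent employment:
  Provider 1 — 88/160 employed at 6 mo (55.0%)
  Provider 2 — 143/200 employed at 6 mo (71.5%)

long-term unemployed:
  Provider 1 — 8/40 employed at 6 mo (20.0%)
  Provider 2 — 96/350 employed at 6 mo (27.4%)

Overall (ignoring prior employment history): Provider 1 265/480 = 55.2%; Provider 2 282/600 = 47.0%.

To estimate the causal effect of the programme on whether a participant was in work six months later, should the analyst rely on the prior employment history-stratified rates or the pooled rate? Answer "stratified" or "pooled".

Prior employment history satisfies the back-door criterion: it is not a descendant of the programme, and it blocks the spurious path from programme to outcome. Adjusting for it (i.e., using the within-prior employment history rates) gives the causal effect.
Within each level — recent employment: 60.4% vs 86.0%; intermittent employment: 55.0% vs 71.5%; long-term unemployed: 20.0% vs 27.4% — Provider 2 is higher every time.

stratified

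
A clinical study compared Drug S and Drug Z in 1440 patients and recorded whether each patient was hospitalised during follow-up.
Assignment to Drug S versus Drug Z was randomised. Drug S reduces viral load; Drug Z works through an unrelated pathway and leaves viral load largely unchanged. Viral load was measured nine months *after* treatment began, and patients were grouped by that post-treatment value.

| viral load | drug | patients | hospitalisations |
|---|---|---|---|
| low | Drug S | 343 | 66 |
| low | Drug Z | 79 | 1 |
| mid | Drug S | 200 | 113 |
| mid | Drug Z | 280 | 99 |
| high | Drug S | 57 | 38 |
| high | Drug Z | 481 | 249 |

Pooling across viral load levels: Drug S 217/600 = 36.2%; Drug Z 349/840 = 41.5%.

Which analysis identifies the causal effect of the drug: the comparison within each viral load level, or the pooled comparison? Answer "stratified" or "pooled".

Viral load is downstream of the drug. One should not condition on a consequence of treatment, so the overall rates are the right comparison.
Pooled: Drug S 36.2% vs Drug Z 41.5%; Drug S is lower overall.

pooled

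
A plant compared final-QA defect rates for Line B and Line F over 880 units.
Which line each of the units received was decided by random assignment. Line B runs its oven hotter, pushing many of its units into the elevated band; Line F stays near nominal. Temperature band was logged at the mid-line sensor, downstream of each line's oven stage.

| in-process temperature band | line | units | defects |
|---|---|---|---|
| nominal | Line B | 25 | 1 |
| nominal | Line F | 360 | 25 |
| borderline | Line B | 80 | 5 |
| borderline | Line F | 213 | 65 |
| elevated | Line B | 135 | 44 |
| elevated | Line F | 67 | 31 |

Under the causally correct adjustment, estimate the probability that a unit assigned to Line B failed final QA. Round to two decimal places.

The distribution of in-process temperature band is itself part of what the line does — it is an intermediate outcome. Holding it fixed would remove that part of the effect; the total effect is the pooled difference.
So P(outcome | do(Line B)) is just the pooled rate for Line B: 50/240 = 0.208.

0.21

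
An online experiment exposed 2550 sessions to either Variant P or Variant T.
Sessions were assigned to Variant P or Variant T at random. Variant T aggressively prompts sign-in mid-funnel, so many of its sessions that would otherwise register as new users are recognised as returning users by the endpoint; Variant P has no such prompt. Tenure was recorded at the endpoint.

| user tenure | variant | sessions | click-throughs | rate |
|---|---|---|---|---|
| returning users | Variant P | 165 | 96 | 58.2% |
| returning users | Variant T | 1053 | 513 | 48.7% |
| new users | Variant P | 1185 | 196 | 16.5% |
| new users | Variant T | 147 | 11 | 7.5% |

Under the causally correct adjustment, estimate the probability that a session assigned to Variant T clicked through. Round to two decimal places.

0.44

Because the variant influences user tenure, user tenure is a post-treatment mediator, not a confounder. Stratifying on it would bias the estimate; the causal effect is the crude pooled difference.
So P(outcome | do(Variant T)) is just the pooled rate for Variant T: 524/1200 = 0.437.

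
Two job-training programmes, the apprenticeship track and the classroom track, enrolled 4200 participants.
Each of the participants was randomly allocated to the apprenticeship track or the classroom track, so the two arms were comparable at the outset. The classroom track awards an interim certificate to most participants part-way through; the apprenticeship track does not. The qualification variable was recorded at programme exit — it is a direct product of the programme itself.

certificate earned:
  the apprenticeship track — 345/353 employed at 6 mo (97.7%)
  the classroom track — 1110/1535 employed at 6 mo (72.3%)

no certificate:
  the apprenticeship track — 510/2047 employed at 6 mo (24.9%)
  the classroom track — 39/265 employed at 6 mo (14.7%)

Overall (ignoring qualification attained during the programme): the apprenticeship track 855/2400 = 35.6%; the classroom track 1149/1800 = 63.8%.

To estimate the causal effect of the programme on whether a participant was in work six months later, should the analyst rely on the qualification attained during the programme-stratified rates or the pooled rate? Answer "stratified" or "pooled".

Qualification attained during the programme lies on the pathway programme → qualification attained during the programme → outcome, so adjusting for it blocks the indirect effect. For the total causal effect of programme, use the unadjusted pooled rates.
Pooled: the apprenticeship track 35.6% vs the classroom track 63.8%; the classroom track is higher overall.

pooled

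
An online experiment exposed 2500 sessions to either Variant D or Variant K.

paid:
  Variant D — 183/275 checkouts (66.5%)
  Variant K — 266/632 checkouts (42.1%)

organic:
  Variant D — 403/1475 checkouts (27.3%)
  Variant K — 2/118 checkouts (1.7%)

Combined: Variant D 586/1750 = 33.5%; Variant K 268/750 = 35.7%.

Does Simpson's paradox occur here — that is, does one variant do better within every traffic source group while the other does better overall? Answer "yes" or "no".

yes

Within each traffic source level (paid 66.5% vs 42.1%; organic 27.3% vs 1.7%), Variant D has the higher rate every time. Pooled: 33.5% vs 35.7% — Variant K has the higher rate overall. The two comparisons disagree.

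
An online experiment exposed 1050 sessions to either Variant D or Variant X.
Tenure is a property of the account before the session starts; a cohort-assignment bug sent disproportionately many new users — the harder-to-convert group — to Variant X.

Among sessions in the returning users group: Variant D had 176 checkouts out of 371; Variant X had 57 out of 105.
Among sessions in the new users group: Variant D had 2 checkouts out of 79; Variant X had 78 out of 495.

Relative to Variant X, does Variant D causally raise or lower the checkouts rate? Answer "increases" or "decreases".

decreases

The stratified and pooled comparisons disagree (Variant X wins within each user tenure; Variant D wins overall), so the answer turns on the causal role of user tenure.
User tenure satisfies the back-door criterion: it is not a descendant of the variant, and it blocks the spurious path from variant to outcome. Adjusting for it (i.e., using the within-user tenure rates) gives the causal effect.
Within each level — returning users: 47.4% vs 54.3%; new users: 2.5% vs 15.8% — Variant X is higher every time.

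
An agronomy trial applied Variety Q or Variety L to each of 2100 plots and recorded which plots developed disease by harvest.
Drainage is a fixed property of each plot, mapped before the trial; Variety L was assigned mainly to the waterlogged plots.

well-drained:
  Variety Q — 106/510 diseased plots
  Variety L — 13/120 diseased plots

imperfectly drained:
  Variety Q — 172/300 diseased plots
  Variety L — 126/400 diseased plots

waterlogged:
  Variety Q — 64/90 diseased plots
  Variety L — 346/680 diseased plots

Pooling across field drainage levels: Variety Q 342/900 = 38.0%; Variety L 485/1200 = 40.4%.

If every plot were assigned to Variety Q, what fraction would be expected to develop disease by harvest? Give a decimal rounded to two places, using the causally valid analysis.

The imbalance in field drainage arose from how plots were allocated, not from anything the variety did; and field drainage independently affects the outcome. The pooled gap is confounded — condition on field drainage.
Standardising Variety Q to the population field drainage mix: 0.300·106/510 + 0.333·172/300 + 0.367·64/90 = 0.514.

0.51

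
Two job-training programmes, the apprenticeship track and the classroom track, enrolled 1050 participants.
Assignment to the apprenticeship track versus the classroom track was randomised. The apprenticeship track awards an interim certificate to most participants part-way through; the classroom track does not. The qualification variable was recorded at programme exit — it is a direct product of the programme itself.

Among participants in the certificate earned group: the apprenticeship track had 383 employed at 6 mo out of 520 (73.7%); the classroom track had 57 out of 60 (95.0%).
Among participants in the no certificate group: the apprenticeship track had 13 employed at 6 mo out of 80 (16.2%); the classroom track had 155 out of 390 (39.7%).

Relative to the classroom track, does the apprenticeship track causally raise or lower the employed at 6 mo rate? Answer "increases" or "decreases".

increases

Qualification attained during the programme is recorded after the programme and is itself shifted by it — it sits on the causal path from programme to outcome. Conditioning on a mediator would strip out part of the effect we want; the pooled comparison gives the total causal effect.
Pooled: the apprenticeship track 66.0% vs the classroom track 47.1%; the apprenticeship track is higher overall.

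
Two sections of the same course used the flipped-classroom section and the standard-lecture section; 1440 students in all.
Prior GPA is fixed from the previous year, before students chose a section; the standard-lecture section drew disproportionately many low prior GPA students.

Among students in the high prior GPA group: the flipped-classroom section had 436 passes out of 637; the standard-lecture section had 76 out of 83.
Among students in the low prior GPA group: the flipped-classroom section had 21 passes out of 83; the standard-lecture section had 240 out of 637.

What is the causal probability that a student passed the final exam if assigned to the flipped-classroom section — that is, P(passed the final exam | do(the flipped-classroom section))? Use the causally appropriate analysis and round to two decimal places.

0.47

Nothing the teaching method does changes prior GPA band; the imbalance is an allocation artefact. With prior GPA band also predicting the outcome, the pooled figure is confounded, and the within-stratum comparison is the causal one.
Standardising the flipped-classroom section to the population prior GPA band mix: 0.500·436/637 + 0.500·21/83 = 0.469.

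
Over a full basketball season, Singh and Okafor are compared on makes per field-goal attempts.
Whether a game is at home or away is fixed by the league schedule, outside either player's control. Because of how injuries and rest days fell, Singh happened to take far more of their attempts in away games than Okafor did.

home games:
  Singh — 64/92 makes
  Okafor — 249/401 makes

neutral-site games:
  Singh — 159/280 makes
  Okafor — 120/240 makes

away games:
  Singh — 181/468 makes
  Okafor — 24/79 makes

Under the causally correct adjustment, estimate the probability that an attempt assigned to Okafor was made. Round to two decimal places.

Game venue is set before the player has any effect — it is not caused by the player — and it independently drives the outcome. That makes it a confounder, so the causal comparison is within game venue levels.
Standardising Okafor to the population game venue mix: 0.316·249/401 + 0.333·120/240 + 0.351·24/79 = 0.469.

0.47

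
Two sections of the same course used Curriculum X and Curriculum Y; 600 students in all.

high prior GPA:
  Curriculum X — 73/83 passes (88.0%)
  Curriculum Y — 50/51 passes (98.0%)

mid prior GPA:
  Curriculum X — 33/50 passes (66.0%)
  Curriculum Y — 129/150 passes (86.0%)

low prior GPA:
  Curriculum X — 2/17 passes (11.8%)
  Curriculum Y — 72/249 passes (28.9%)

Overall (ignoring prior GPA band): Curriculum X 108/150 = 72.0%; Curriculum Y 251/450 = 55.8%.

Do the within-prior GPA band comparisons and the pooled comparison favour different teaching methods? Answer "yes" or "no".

yes

Within each prior GPA band level (high prior GPA 88.0% vs 98.0%; mid prior GPA 66.0% vs 86.0%; low prior GPA 11.8% vs 28.9%), Curriculum Y has the higher rate every time. Pooled: 72.0% vs 55.8% — Curriculum X has the higher rate overall. The two comparisons disagree.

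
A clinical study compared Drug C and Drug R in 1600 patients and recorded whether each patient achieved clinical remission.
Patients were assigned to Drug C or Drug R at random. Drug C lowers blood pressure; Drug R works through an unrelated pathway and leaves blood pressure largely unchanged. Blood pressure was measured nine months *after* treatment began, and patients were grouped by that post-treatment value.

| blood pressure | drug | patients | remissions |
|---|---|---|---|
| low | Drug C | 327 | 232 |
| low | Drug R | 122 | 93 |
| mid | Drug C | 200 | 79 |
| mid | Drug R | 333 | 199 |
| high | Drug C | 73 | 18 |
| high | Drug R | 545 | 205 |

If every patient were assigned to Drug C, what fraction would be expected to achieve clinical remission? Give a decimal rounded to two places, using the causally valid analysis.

0.55

Blood pressure is recorded after the drug and is itself shifted by it — it sits on the causal path from drug to outcome. Conditioning on a mediator would strip out part of the effect we want; the pooled comparison gives the total causal effect.
So P(outcome | do(Drug C)) is just the pooled rate for Drug C: 329/600 = 0.548.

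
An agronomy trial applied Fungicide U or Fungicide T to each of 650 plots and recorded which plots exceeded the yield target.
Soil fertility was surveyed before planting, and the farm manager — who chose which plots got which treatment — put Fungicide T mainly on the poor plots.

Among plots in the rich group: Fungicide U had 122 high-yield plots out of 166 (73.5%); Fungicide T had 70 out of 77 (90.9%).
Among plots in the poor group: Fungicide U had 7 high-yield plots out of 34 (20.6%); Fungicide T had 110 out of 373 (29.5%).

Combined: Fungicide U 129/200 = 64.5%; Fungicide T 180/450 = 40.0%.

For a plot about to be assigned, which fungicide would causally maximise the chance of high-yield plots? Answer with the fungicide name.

Fungicide T

Soil fertility differs across fungicides for reasons unrelated to any effect of the fungicide itself, and it separately predicts the outcome — a classic confounder. We must compare within soil fertility levels.
Within each level — rich: 73.5% vs 90.9%; poor: 20.6% vs 29.5% — Fungicide T is higher every time.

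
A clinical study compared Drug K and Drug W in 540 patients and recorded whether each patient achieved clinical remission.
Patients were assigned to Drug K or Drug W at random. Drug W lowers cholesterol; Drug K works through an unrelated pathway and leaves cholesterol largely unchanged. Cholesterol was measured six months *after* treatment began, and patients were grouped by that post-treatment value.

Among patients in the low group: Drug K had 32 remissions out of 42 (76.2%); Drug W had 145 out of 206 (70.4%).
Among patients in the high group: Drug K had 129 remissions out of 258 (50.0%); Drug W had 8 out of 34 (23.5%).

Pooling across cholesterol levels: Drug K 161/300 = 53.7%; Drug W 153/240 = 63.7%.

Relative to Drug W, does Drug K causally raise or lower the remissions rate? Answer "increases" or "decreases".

Stratifying would compare drugs among patients the drugs themselves sorted into cholesterol groups — a form of selection on an intermediate. The unconditioned pooled rates give the total causal effect.
Pooled: Drug K 53.7% vs Drug W 63.7%; Drug W is higher overall.

decreases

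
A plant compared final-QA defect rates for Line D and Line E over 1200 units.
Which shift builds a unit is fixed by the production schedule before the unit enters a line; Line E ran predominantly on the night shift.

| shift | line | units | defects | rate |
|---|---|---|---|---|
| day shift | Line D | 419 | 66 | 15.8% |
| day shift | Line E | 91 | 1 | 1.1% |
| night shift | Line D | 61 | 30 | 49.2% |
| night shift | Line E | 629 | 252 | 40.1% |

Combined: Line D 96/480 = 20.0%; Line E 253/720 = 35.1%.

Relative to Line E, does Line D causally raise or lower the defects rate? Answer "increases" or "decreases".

increases

The stratified and pooled comparisons disagree (Line E wins within each shift; Line D wins overall), so the answer turns on the causal role of shift.
Shift differs across lines for reasons unrelated to any effect of the line itself, and it separately predicts the outcome — a classic confounder. We must compare within shift levels.
Within each level — day shift: 15.8% vs 1.1%; night shift: 49.2% vs 40.1% — Line E is lower every time.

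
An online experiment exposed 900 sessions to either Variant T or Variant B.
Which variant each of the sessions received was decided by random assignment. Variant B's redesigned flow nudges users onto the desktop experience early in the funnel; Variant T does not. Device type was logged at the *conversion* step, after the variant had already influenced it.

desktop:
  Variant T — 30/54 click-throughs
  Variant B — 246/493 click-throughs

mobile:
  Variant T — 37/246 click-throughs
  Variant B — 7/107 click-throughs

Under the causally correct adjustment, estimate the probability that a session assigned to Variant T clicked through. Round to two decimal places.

0.22

The device type-specific comparison favours Variant T throughout, but the pooled figures favour Variant B. The question is whether to condition on device type.
Device type here is a post-treatment variable shaped by the variant; conditioning on it would introduce bias rather than remove it. The overall comparison is the causal one.
So P(outcome | do(Variant T)) is just the pooled rate for Variant T: 67/300 = 0.223.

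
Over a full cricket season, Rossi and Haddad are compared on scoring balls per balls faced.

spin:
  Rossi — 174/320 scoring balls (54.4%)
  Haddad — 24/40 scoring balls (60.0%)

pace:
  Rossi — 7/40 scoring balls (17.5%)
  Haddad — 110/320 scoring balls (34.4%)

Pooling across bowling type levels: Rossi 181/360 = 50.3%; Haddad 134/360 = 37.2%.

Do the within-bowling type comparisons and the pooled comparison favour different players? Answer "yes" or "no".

Within each bowling type level (spin 54.4% vs 60.0%; pace 17.5% vs 34.4%), Haddad has the higher rate every time. Pooled: 50.3% vs 37.2% — Rossi has the higher rate overall. The two comparisons disagree.

yes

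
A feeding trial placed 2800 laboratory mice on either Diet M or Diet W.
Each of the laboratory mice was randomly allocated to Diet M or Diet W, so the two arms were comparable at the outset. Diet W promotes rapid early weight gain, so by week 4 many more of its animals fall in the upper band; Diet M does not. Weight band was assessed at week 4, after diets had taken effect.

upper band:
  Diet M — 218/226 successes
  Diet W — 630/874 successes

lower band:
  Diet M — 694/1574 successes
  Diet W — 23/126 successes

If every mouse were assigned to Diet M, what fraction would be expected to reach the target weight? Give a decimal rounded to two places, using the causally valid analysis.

The distribution of week-4 weight band is itself part of what the diet does — it is an intermediate outcome. Holding it fixed would remove that part of the effect; the total effect is the pooled difference.
So P(outcome | do(Diet M)) is just the pooled rate for Diet M: 912/1800 = 0.507.

0.51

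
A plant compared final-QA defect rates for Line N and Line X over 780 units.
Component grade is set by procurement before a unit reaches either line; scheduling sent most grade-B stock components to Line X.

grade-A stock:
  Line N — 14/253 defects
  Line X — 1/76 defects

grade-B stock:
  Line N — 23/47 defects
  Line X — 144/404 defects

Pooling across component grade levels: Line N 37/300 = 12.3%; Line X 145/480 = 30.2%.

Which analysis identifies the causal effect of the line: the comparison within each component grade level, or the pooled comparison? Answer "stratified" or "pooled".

Line X is lower inside every component grade stratum but Line N is lower in aggregate. Whether to stratify depends on how component grade relates to the line.
Since component grade is a pre-existing factor (not a product of the line) and it affects the outcome on its own, it is a confounder. The stratified rates, not the pooled rate, identify the causal effect.
Within each level — grade-A stock: 5.5% vs 1.3%; grade-B stock: 48.9% vs 35.6% — Line X is lower every time.

stratified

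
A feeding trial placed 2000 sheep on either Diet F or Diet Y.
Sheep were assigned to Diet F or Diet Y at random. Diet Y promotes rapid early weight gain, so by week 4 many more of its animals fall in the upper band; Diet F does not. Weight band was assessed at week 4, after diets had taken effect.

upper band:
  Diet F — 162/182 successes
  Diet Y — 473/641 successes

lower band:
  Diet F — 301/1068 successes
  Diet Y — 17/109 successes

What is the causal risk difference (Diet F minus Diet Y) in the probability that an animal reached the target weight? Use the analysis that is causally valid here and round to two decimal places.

-0.28

Diet F is higher inside every week-4 weight band stratum but Diet Y is higher in aggregate. Whether to stratify depends on how week-4 weight band relates to the diet.
Week-4 weight band is downstream of the diet. One should not condition on a consequence of treatment, so the overall rates are the right comparison.
The causal difference is the pooled difference: 0.370 − 0.653 = -0.283.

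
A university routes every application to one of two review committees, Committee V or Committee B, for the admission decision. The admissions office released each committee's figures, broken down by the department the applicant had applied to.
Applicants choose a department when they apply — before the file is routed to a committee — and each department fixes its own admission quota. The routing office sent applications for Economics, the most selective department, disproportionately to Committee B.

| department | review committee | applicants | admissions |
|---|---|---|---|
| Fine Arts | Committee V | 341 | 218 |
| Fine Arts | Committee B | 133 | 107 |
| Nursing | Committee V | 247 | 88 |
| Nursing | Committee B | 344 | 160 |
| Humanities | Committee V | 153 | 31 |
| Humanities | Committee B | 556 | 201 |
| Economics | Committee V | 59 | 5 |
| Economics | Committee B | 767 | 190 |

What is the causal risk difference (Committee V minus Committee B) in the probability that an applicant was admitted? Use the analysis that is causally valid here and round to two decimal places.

The department-specific comparison favours Committee B throughout, but the pooled figures favour Committee V. The question is whether to condition on department.
Department differs across review committees for reasons unrelated to any effect of the review committee itself, and it separately predicts the outcome — a classic confounder. We must compare within department levels.
Adjusting over the population distribution of department: 0.182·(0.639−0.805) + 0.227·(0.356−0.465) + 0.273·(0.203−0.362) + 0.318·(0.085−0.248) = -0.150.

-0.15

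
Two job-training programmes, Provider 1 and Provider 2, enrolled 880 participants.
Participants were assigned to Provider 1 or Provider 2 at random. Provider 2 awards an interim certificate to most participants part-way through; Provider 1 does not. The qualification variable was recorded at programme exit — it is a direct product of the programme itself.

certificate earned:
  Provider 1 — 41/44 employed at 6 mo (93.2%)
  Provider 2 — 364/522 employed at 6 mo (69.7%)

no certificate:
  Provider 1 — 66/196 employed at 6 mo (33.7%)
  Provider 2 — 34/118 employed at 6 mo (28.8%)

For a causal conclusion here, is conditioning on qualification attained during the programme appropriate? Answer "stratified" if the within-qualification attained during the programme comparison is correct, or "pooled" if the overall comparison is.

Qualification attained during the programme lies on the pathway programme → qualification attained during the programme → outcome, so adjusting for it blocks the indirect effect. For the total causal effect of programme, use the unadjusted pooled rates.
Pooled: Provider 1 44.6% vs Provider 2 62.2%; Provider 2 is higher overall.

pooled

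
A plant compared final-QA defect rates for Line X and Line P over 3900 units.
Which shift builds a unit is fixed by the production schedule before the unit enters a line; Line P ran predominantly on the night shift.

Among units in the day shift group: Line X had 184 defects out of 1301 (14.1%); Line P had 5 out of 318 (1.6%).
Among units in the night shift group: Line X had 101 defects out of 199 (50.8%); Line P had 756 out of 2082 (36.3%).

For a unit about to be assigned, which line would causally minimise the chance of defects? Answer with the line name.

Line P is lower inside every shift stratum but Line X is lower in aggregate. Whether to stratify depends on how shift relates to the line.
Here shift is a common cause — it drives both which line a case falls under and the outcome. The crude comparison mixes populations; the stratum-specific rates are the causally relevant ones.
Within each level — day shift: 14.1% vs 1.6%; night shift: 50.8% vs 36.3% — Line P is lower every time.

Line P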